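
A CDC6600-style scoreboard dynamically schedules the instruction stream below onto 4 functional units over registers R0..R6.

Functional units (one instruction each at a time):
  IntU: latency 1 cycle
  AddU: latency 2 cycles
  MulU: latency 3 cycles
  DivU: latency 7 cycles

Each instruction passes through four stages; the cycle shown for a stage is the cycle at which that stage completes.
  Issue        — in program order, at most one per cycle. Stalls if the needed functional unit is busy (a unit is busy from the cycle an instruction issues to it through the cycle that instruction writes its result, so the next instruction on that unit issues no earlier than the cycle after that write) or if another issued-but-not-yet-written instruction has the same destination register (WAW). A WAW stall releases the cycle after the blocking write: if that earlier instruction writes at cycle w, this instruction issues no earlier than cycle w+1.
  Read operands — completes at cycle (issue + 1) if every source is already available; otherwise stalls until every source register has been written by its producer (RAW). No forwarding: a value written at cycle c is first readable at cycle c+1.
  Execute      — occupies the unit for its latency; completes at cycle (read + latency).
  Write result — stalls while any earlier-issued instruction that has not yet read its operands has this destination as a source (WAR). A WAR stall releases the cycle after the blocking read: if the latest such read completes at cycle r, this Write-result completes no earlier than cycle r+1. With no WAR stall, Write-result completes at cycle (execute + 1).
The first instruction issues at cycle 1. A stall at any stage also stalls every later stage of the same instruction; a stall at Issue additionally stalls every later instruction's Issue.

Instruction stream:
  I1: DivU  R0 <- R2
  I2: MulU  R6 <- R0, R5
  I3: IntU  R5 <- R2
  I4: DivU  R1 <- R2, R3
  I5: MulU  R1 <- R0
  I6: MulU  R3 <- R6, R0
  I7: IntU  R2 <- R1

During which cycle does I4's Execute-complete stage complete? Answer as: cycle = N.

cycle = 19

  I1 | 1 | 2 | 9 | 10
  I2 | 2 | 11 | 14 | 15   RAW R0: wait I1 write@10
  I3 | 3 | 4 | 5 | 12   WAR R5: wait I2 read@11
  I4 | 11 | 12 | 19 | 20   struct: DivU busy until I1 writes@10
  I5 | 21 | 22 | 25 | 26   WAW R1: wait I4 write@20
  I6 | 27 | 28 | 31 | 32   struct: MulU busy until I5 writes@26
  I7 | 28 | 29 | 30 | 31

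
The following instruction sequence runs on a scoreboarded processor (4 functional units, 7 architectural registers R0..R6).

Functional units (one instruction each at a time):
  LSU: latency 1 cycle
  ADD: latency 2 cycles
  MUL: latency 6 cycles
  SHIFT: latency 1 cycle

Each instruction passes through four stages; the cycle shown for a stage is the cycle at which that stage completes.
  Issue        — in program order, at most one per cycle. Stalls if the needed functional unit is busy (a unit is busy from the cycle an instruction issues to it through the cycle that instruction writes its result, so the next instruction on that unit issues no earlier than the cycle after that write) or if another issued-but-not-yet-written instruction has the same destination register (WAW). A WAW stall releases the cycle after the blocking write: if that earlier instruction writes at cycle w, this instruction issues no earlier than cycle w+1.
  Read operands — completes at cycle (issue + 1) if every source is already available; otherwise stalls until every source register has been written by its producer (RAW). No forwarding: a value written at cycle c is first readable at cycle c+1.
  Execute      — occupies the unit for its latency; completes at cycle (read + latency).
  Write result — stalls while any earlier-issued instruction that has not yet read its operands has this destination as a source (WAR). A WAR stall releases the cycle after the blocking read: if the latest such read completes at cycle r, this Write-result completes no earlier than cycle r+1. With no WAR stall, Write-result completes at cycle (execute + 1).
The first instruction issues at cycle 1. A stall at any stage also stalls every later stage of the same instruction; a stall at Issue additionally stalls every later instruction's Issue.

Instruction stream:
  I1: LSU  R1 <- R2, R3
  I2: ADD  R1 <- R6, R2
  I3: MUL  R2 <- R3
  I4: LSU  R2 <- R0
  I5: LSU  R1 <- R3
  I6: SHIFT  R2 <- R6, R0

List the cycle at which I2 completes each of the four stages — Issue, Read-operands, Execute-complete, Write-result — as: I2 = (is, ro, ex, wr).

I2 = (5, 6, 8, 9)

cycle 1: I1→LSU
cycle 2: I1 RO
cycle 3: I1 EX
cycle 4: I1 WR R1
cycle 5: I2→ADD
cycle 6: I2 RO · I3→MUL
cycle 7: I3 RO
cycle 8: I2 EX
cycle 9: I2 WR R1
cycle 13: I3 EX
cycle 14: I3 WR R2
cycle 15: I4→LSU
cycle 16: I4 RO
cycle 17: I4 EX
cycle 18: I4 WR R2
cycle 19: I5→LSU
cycle 20: I5 RO · I6→SHIFT
cycle 21: I5 EX · I6 RO
cycle 22: I5 WR R1 · I6 EX
cycle 23: I6 WR R2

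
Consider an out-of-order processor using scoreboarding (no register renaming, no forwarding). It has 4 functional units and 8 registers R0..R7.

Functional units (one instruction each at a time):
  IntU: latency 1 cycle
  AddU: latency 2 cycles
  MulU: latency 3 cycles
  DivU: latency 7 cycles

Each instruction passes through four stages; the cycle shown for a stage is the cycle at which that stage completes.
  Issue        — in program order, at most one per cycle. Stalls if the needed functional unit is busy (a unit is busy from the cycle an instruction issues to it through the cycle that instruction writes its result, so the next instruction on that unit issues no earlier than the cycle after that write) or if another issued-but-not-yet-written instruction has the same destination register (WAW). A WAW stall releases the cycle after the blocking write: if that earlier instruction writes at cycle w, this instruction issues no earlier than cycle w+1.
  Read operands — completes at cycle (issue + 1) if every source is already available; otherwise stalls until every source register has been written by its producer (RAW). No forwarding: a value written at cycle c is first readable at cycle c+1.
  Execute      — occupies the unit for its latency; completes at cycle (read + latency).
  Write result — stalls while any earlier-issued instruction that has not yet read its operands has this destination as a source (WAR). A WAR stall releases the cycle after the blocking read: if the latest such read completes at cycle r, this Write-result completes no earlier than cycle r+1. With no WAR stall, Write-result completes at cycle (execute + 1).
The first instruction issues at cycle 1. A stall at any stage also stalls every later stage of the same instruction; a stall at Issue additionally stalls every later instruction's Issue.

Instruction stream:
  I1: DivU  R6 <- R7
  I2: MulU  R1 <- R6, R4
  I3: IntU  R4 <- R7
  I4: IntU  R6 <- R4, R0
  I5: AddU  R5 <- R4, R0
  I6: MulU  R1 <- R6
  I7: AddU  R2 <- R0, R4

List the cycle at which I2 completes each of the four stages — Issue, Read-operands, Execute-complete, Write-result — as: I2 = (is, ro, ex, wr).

I1: IS=1 RO=2 EX=9 WR=10
I2: IS=2 RO=11 EX=14 WR=15  [RAW R6: wait I1 write@10]
I3: IS=3 RO=4 EX=5 WR=12  [WAR R4: wait I2 read@11]
I4: IS=13 RO=14 EX=15 WR=16  [struct: IntU busy until I3 writes@12]
I5: IS=14 RO=15 EX=17 WR=18
I6: IS=16 RO=17 EX=20 WR=21  [struct: MulU busy until I2 writes@15]
I7: IS=19 RO=20 EX=22 WR=23  [struct: AddU busy until I5 writes@18]

I2 = (2, 11, 14, 15)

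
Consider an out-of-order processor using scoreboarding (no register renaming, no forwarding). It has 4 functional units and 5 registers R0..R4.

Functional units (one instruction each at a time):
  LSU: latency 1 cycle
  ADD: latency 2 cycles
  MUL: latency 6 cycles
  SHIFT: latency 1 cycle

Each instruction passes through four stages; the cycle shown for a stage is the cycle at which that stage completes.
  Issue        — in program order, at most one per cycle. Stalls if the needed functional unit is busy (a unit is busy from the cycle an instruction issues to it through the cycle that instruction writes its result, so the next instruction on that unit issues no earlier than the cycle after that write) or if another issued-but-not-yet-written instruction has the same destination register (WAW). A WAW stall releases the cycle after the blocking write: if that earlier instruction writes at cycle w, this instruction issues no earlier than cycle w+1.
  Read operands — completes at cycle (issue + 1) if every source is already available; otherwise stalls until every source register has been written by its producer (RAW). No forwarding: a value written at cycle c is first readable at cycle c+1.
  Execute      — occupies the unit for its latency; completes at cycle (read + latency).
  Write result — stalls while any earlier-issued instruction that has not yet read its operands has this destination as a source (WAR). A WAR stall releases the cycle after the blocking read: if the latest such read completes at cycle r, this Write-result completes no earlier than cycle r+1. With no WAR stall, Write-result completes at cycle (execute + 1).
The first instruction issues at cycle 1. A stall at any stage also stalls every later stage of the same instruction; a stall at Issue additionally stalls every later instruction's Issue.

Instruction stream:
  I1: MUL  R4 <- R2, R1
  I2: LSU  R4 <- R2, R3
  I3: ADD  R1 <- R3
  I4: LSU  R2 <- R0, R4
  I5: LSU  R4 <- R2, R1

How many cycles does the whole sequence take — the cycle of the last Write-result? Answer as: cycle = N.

cycle = 21

I1 -> (1, 2, 8, 9)
I2 -> (10, 11, 12, 13)  // WAW R4: wait I1 write@9
I3 -> (11, 12, 14, 15)
I4 -> (14, 15, 16, 17)  // struct: LSU busy until I2 writes@13
I5 -> (18, 19, 20, 21)  // struct: LSU busy until I4 writes@17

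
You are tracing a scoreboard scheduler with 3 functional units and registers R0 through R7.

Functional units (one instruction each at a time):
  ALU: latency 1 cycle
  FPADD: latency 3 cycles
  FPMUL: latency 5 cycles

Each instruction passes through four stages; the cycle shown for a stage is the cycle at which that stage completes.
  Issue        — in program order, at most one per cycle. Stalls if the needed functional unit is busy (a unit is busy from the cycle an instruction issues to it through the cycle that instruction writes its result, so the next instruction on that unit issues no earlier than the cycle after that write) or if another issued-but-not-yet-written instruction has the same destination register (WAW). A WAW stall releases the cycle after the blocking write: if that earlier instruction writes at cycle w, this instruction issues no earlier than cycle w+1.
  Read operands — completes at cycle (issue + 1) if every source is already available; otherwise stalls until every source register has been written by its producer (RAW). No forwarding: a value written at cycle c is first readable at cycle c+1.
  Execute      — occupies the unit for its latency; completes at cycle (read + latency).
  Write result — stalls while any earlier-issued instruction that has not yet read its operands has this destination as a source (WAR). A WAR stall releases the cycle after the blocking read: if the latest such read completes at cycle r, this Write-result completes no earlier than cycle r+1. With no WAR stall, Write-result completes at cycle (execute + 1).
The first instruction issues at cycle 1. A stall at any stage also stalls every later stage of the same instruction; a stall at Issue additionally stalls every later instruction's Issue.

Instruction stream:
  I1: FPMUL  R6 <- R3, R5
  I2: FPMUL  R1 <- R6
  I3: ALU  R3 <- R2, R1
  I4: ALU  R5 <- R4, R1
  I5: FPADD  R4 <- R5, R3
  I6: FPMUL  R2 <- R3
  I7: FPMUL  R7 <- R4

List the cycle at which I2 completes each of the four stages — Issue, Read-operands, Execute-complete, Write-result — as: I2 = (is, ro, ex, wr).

I2 = (9, 10, 15, 16)

cycle 1: I1 dispatched to FPMUL
cycle 2: I1 operands ready
cycle 7: I1 complete
cycle 8: R6←I1
cycle 9: I2 dispatched to FPMUL
cycle 10: I2 operands ready, I3 dispatched to ALU
cycle 15: I2 complete
cycle 16: R1←I2
cycle 17: I3 operands ready
cycle 18: I3 complete
cycle 19: R3←I3
cycle 20: I4 dispatched to ALU
cycle 21: I4 operands ready, I5 dispatched to FPADD
cycle 22: I4 complete, I6 dispatched to FPMUL
cycle 23: R5←I4, I6 operands ready
cycle 24: I5 operands ready
cycle 27: I5 complete
cycle 28: R4←I5, I6 complete
cycle 29: R2←I6
cycle 30: I7 dispatched to FPMUL
cycle 31: I7 operands ready
cycle 36: I7 complete
cycle 37: R7←I7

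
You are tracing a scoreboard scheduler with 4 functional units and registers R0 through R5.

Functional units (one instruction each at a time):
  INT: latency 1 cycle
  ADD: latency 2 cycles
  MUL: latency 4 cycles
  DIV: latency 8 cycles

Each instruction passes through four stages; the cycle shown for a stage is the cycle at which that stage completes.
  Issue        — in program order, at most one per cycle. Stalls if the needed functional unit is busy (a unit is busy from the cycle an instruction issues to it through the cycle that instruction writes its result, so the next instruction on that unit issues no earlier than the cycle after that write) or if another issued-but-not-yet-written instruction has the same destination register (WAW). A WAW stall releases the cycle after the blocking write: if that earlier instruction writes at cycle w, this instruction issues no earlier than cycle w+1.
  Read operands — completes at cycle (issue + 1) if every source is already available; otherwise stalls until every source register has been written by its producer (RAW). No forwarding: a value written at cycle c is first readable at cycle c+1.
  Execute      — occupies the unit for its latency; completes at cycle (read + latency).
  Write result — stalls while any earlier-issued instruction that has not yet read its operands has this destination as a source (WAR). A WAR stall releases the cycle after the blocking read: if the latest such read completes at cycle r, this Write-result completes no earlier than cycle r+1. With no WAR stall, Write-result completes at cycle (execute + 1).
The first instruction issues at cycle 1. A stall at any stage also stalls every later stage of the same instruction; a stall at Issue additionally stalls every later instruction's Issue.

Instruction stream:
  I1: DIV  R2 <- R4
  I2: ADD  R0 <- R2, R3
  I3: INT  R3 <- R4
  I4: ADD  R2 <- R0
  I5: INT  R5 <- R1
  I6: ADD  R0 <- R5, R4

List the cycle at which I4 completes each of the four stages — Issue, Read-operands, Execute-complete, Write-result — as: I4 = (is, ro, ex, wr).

[1] I1→DIV
[2] I1 RO, I2→ADD
[3] I3→INT
[4] I3 RO
[5] I3 EX
[10] I1 EX
[11] I1 WR R2
[12] I2 RO
[13] I3 WR R3
[14] I2 EX
[15] I2 WR R0
[16] I4→ADD
[17] I4 RO, I5→INT
[18] I5 RO
[19] I4 EX, I5 EX
[20] I4 WR R2, I5 WR R5
[21] I6→ADD
[22] I6 RO
[24] I6 EX
[25] I6 WR R0

I4 = (16, 17, 19, 20)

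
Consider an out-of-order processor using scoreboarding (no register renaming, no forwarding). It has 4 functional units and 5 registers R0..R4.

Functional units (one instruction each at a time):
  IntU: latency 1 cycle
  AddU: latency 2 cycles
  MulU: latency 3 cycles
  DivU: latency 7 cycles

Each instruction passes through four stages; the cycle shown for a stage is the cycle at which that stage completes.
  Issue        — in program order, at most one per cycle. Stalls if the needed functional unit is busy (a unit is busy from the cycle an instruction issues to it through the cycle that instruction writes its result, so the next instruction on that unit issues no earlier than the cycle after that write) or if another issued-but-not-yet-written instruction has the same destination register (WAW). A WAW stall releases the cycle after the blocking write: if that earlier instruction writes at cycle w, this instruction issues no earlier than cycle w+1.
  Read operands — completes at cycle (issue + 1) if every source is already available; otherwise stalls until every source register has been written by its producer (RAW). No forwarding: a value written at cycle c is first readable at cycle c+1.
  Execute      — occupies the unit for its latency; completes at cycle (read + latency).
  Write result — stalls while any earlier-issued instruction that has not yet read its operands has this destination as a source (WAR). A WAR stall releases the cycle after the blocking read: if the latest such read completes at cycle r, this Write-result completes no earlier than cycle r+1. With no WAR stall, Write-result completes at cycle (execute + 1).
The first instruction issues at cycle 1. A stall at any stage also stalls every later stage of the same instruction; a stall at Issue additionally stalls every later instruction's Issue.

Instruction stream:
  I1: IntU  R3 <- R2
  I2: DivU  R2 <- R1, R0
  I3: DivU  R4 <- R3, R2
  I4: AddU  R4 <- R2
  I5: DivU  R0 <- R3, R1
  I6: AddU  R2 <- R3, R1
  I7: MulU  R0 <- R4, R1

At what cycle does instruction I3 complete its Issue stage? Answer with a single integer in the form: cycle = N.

cycle 1: I1 issues→IntU
cycle 2: I1 reads, I2 issues→DivU
cycle 3: I1 exec-done, I2 reads
cycle 4: I1 writes R3
cycle 10: I2 exec-done
cycle 11: I2 writes R2
cycle 12: I3 issues→DivU
cycle 13: I3 reads
cycle 20: I3 exec-done
cycle 21: I3 writes R4
cycle 22: I4 issues→AddU
cycle 23: I4 reads, I5 issues→DivU
cycle 24: I5 reads
cycle 25: I4 exec-done
cycle 26: I4 writes R4
cycle 27: I6 issues→AddU
cycle 28: I6 reads
cycle 30: I6 exec-done
cycle 31: I5 exec-done, I6 writes R2
cycle 32: I5 writes R0
cycle 33: I7 issues→MulU
cycle 34: I7 reads
cycle 37: I7 exec-done
cycle 38: I7 writes R0

cycle = 12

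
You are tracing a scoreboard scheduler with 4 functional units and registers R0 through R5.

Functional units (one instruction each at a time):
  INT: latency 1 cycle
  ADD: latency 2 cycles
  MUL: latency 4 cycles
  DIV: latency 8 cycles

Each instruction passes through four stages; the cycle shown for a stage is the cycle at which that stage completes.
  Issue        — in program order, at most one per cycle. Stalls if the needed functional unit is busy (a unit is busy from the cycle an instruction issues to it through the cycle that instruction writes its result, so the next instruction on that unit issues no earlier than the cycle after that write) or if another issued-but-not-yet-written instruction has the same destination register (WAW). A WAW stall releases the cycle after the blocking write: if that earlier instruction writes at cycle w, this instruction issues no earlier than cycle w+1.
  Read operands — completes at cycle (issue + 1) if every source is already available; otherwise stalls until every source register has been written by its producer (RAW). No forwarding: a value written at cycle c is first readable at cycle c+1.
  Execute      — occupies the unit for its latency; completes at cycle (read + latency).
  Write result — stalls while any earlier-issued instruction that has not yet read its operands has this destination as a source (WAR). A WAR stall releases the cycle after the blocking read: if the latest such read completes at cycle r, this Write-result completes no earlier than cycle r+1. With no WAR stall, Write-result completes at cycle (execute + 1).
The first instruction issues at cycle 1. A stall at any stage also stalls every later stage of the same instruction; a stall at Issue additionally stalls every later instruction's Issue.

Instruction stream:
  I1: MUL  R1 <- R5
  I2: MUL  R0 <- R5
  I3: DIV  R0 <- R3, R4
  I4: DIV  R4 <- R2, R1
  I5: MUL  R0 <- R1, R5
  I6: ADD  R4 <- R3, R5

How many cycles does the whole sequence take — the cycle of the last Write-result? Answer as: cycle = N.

cycle = 41

I1: IS=1 RO=2 EX=6 WR=7
I2: IS=8 RO=9 EX=13 WR=14  [struct: MUL busy until I1 writes@7]
I3: IS=15 RO=16 EX=24 WR=25  [WAW R0: wait I2 write@14]
I4: IS=26 RO=27 EX=35 WR=36  [struct: DIV busy until I3 writes@25]
I5: IS=27 RO=28 EX=32 WR=33
I6: IS=37 RO=38 EX=40 WR=41  [WAW R4: wait I4 write@36]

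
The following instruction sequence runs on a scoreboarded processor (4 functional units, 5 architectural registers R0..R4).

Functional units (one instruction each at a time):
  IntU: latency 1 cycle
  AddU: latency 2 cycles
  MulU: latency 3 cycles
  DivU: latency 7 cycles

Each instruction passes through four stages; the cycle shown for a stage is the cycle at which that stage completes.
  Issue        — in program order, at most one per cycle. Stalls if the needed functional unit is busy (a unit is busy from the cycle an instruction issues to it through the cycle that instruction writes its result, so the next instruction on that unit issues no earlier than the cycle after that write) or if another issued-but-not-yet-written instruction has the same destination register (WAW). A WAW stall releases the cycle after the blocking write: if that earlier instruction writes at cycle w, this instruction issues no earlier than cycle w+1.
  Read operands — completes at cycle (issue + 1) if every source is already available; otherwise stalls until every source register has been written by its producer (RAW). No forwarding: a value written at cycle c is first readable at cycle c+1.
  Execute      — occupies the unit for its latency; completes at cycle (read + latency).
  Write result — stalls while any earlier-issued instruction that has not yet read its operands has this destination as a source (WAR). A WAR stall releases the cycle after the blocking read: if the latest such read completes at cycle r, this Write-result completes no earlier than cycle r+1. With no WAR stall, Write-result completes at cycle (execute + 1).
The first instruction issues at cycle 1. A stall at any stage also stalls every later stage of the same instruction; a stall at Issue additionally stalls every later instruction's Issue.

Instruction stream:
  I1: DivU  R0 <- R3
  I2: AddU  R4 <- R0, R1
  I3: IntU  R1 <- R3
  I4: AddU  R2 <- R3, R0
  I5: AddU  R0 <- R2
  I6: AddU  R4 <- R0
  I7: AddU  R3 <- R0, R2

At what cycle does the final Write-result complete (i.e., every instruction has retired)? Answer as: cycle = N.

cycle = 34

[1] issue I1 (DivU)
[2] I1 read-ops, issue I2 (AddU)
[3] issue I3 (IntU)
[4] I3 read-ops
[5] I3 finished on IntU
[9] I1 finished on DivU
[10] I1→R0
[11] I2 read-ops
[12] I3→R1
[13] I2 finished on AddU
[14] I2→R4
[15] issue I4 (AddU)
[16] I4 read-ops
[18] I4 finished on AddU
[19] I4→R2
[20] issue I5 (AddU)
[21] I5 read-ops
[23] I5 finished on AddU
[24] I5→R0
[25] issue I6 (AddU)
[26] I6 read-ops
[28] I6 finished on AddU
[29] I6→R4
[30] issue I7 (AddU)
[31] I7 read-ops
[33] I7 finished on AddU
[34] I7→R3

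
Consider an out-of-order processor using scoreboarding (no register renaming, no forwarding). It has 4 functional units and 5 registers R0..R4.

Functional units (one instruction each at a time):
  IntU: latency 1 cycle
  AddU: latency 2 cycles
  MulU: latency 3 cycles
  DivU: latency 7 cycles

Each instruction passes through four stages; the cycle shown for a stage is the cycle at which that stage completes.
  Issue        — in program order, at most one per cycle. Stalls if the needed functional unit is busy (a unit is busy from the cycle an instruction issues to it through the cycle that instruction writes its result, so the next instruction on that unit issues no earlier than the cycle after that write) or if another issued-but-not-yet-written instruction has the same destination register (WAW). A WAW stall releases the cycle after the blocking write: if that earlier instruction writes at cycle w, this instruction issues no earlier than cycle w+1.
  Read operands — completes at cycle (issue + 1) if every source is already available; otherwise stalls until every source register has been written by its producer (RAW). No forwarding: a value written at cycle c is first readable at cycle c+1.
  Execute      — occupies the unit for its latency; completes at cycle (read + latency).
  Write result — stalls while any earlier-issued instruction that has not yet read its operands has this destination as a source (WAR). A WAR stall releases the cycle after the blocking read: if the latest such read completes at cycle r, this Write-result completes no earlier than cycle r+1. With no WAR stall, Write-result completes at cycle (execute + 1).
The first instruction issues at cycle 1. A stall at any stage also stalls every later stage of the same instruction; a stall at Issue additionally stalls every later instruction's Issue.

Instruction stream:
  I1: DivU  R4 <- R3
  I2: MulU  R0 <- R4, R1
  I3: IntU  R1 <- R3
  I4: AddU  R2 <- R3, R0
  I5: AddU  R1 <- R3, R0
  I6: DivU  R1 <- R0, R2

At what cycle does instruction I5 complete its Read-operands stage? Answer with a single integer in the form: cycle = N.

t=1  I1 issues→DivU
t=2  I1 reads; I2 issues→MulU
t=3  I3 issues→IntU
t=4  I3 reads; I4 issues→AddU
t=5  I3 exec-done
t=9  I1 exec-done
t=10  I1 writes R4
t=11  I2 reads
t=12  I3 writes R1
t=14  I2 exec-done
t=15  I2 writes R0
t=16  I4 reads
t=18  I4 exec-done
t=19  I4 writes R2
t=20  I5 issues→AddU
t=21  I5 reads
t=23  I5 exec-done
t=24  I5 writes R1
t=25  I6 issues→DivU
t=26  I6 reads
t=33  I6 exec-done
t=34  I6 writes R1

cycle = 21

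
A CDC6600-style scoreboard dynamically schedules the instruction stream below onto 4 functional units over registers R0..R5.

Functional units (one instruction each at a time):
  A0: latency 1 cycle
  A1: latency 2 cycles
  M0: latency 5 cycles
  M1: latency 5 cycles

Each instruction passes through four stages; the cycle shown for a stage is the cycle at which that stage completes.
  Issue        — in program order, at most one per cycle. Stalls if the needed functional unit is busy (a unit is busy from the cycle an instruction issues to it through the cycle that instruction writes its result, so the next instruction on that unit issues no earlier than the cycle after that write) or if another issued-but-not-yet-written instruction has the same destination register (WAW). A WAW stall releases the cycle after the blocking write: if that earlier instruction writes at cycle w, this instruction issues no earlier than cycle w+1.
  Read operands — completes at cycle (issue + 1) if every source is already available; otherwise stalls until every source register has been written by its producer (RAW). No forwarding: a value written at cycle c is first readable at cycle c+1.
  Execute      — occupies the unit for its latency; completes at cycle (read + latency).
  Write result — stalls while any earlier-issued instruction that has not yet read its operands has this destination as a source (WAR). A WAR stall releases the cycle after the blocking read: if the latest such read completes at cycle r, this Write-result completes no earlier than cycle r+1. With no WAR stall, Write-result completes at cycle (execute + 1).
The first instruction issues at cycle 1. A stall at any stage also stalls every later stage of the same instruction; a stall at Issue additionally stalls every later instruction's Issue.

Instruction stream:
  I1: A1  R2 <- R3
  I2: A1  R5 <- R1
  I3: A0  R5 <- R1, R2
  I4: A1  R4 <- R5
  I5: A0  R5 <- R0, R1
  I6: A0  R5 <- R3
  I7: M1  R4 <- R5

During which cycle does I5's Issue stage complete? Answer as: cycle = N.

[I1] 1/2/4/5
[I2] 6/7/9/10  (struct: A1 busy until I1 writes@5)
[I3] 11/12/13/14  (WAW R5: wait I2 write@10)
[I4] 12/15/17/18  (RAW R5: wait I3 write@14)
[I5] 15/16/17/18  (struct: A0 busy until I3 writes@14)
[I6] 19/20/21/22  (struct: A0 busy until I5 writes@18)
[I7] 20/23/28/29  (RAW R5: wait I6 write@22)

cycle = 15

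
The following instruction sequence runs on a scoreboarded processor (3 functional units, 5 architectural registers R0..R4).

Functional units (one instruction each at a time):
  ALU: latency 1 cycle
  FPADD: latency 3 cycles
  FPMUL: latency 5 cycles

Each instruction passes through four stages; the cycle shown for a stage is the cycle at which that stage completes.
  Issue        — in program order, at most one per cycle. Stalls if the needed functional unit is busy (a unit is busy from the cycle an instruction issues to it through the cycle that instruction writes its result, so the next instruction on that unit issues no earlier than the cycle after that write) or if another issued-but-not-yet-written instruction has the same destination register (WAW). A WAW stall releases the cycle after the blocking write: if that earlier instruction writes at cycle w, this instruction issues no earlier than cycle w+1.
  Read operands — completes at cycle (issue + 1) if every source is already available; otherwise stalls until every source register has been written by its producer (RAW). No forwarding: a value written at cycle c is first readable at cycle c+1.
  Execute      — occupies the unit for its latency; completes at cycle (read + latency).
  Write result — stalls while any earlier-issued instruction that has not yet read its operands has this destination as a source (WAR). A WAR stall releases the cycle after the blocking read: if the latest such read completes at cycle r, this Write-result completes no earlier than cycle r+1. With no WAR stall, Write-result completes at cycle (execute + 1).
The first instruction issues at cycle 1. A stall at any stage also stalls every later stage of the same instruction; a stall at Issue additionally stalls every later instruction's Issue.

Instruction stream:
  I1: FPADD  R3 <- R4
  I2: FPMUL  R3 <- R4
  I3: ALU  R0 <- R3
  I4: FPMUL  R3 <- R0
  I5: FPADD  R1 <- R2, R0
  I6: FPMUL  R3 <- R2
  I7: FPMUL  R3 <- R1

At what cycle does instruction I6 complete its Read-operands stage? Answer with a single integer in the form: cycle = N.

cycle = 26

1) issue 1, read 2, done 5, write 6
2) issue 7, read 8, done 13, write 14  <WAW R3: wait I1 write@6>
3) issue 8, read 15, done 16, write 17  <RAW R3: wait I2 write@14>
4) issue 15, read 18, done 23, write 24  <struct: FPMUL busy until I2 writes@14 / RAW R0: wait I3 write@17>
5) issue 16, read 18, done 21, write 22  <RAW R0: wait I3 write@17>
6) issue 25, read 26, done 31, write 32  <struct: FPMUL busy until I4 writes@24>
7) issue 33, read 34, done 39, write 40  <struct: FPMUL busy until I6 writes@32>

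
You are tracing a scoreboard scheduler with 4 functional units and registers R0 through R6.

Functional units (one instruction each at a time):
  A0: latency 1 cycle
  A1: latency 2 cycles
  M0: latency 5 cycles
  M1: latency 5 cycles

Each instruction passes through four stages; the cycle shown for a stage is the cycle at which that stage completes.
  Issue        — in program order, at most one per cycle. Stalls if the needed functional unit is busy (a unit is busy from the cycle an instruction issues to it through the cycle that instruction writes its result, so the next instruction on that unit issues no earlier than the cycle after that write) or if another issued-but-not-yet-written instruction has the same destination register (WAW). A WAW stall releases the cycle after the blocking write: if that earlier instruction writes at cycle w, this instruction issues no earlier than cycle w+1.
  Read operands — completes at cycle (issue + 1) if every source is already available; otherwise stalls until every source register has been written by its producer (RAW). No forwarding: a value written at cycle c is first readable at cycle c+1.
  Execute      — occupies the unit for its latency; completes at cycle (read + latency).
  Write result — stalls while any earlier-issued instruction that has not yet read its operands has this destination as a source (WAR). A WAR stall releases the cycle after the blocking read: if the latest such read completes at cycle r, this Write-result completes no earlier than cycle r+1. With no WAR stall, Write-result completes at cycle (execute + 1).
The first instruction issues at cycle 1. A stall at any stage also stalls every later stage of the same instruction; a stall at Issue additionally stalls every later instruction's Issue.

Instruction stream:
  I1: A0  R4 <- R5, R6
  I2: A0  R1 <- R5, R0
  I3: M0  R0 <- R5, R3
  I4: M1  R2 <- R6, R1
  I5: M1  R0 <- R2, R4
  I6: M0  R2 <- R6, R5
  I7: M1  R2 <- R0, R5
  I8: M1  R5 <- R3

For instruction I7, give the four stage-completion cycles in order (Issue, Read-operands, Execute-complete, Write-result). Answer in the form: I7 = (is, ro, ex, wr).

1) issue 1, read 2, done 3, write 4
2) issue 5, read 6, done 7, write 8  <struct: A0 busy until I1 writes@4>
3) issue 6, read 7, done 12, write 13
4) issue 7, read 9, done 14, write 15  <RAW R1: wait I2 write@8>
5) issue 16, read 17, done 22, write 23  <struct: M1 busy until I4 writes@15>
6) issue 17, read 18, done 23, write 24
7) issue 25, read 26, done 31, write 32  <WAW R2: wait I6 write@24>
8) issue 33, read 34, done 39, write 40  <struct: M1 busy until I7 writes@32>

I7 = (25, 26, 31, 32)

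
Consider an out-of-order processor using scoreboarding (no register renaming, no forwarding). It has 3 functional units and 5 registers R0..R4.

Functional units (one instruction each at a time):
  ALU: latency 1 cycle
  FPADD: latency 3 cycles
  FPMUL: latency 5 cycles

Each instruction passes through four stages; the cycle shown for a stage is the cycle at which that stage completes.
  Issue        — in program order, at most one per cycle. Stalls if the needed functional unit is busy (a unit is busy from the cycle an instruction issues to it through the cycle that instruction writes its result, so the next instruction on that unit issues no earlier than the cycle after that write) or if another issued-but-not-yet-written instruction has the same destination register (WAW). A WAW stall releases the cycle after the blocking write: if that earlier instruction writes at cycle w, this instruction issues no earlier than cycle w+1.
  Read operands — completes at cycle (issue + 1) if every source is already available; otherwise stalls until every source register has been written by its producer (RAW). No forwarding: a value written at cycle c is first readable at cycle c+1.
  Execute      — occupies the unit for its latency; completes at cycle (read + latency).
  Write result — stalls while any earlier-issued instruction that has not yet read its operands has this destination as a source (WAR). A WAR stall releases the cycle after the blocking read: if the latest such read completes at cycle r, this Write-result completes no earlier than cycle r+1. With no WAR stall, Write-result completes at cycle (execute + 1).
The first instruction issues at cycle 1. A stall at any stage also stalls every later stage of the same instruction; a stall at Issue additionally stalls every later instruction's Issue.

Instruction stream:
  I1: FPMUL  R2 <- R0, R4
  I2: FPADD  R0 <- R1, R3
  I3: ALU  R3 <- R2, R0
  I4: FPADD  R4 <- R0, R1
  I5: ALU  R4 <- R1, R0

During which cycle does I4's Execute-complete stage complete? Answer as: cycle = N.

cycle = 12

c1: I1 dispatched to FPMUL
c2: I1 operands ready, I2 dispatched to FPADD
c3: I2 operands ready, I3 dispatched to ALU
c6: I2 complete
c7: I1 complete, R0←I2
c8: R2←I1, I4 dispatched to FPADD
c9: I3 operands ready, I4 operands ready
c10: I3 complete
c11: R3←I3
c12: I4 complete
c13: R4←I4
c14: I5 dispatched to ALU
c15: I5 operands ready
c16: I5 complete
c17: R4←I5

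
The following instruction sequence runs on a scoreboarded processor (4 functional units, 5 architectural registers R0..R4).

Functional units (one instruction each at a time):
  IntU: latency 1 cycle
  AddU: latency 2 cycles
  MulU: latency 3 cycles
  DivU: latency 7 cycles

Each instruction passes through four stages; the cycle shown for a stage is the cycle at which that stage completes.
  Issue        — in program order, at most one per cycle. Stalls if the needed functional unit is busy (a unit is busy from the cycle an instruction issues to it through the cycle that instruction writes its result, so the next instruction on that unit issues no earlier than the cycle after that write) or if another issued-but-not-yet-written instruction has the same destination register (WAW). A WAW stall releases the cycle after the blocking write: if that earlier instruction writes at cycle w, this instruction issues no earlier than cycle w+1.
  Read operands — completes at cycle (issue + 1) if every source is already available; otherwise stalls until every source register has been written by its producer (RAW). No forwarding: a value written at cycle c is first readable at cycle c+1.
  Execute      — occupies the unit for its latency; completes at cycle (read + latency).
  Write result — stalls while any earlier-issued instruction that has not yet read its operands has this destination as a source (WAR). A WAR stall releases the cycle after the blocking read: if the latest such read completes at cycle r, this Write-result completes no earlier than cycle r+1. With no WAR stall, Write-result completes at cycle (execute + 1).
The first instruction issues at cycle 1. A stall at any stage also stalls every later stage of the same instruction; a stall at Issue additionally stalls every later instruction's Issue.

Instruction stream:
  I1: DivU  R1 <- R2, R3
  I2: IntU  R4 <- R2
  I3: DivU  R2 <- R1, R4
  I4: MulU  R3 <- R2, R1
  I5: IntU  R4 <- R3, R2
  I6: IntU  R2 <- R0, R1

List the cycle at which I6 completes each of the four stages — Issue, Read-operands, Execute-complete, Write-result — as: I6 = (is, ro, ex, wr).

I1: IS=1 RO=2 EX=9 WR=10
I2: IS=2 RO=3 EX=4 WR=5
I3: IS=11 RO=12 EX=19 WR=20  [struct: DivU busy until I1 writes@10]
I4: IS=12 RO=21 EX=24 WR=25  [RAW R2: wait I3 write@20]
I5: IS=13 RO=26 EX=27 WR=28  [RAW R3: wait I4 write@25]
I6: IS=29 RO=30 EX=31 WR=32  [struct: IntU busy until I5 writes@28]

I6 = (29, 30, 31, 32)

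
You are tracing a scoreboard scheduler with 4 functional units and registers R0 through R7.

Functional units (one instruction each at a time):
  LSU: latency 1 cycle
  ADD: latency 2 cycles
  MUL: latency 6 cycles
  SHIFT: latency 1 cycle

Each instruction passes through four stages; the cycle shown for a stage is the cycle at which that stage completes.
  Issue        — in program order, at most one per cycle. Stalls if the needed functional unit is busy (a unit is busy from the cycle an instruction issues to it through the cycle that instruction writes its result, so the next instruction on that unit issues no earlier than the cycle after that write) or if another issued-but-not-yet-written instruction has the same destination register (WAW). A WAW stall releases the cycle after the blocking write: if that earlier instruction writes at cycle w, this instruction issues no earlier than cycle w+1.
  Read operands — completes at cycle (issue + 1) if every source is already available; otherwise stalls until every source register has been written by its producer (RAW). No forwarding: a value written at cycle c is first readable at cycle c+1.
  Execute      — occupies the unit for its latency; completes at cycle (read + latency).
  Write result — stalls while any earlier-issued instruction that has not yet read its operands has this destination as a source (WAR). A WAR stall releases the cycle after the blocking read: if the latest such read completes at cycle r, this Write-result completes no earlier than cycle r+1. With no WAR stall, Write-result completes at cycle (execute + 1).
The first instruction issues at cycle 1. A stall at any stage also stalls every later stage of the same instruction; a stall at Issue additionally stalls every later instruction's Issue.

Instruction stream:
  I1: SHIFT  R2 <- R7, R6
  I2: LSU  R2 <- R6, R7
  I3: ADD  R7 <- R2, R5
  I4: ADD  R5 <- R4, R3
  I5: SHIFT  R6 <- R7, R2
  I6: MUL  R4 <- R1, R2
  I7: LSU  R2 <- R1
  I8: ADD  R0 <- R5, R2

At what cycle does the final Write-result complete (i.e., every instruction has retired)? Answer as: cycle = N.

cycle 1: I1 issues→SHIFT
cycle 2: I1 reads
cycle 3: I1 exec-done
cycle 4: I1 writes R2
cycle 5: I2 issues→LSU
cycle 6: I2 reads, I3 issues→ADD
cycle 7: I2 exec-done
cycle 8: I2 writes R2
cycle 9: I3 reads
cycle 11: I3 exec-done
cycle 12: I3 writes R7
cycle 13: I4 issues→ADD
cycle 14: I4 reads, I5 issues→SHIFT
cycle 15: I5 reads, I6 issues→MUL
cycle 16: I4 exec-done, I5 exec-done, I6 reads, I7 issues→LSU
cycle 17: I4 writes R5, I5 writes R6, I7 reads
cycle 18: I7 exec-done, I8 issues→ADD
cycle 19: I7 writes R2
cycle 20: I8 reads
cycle 22: I6 exec-done, I8 exec-done
cycle 23: I6 writes R4, I8 writes R0

cycle = 23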